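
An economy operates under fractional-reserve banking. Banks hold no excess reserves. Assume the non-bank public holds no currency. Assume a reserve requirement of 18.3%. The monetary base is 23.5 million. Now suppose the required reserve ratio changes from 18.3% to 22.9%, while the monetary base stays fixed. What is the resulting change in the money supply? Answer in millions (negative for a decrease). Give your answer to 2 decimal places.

Initially m₁ = 1 / (0.183) ≈ 5.46448, so M₁ = 5.46448 × 23.5 ≈ 128.4153 million.
After the change m₂ = 1 / (0.229) ≈ 4.36681, so M₂ = 4.36681 × 23.5 ≈ 102.62 million.
ΔM = M₂ − M₁ = 102.62 − 128.4153 = -25.7953 million.

-25.80 million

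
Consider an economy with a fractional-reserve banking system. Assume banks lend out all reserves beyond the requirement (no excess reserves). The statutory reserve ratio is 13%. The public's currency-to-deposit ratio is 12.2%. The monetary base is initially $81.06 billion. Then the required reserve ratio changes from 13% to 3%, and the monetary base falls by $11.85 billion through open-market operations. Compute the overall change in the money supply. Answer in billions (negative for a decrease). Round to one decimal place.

Before: m₁ = (1 + 0.122) / (0.13 + 0.122) ≈ 4.4524, MB₁ = 81.06, so M₁ = 4.4524 × 81.06 ≈ 360.9115 billion.
After: m₂ = (1 + 0.122) / (0.03 + 0.122) ≈ 7.3816, MB₂ = 81.06 − 11.85 = 69.21, so M₂ = 7.3816 × 69.21 ≈ 510.8805 billion.
ΔM = M₂ − M₁ = 510.8805 − 360.9115 = 149.969 billion.

$150.0 billion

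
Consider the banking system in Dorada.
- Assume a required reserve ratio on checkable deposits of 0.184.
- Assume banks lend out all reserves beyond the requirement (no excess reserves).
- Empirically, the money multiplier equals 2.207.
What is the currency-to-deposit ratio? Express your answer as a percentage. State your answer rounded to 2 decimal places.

49.21%

Using m = 2.207. From m = (1 + c)/(c + rr + e), rearranging gives 1 + c = m·(c + rr + e), so c·(1 − m) = m·(rr + e) − 1.
Hence c = [m·(rr + e) − 1]/(1 − m) = [2.207 × (0.184 + 0) − 1] / (1 − 2.207) ≈ 0.492056.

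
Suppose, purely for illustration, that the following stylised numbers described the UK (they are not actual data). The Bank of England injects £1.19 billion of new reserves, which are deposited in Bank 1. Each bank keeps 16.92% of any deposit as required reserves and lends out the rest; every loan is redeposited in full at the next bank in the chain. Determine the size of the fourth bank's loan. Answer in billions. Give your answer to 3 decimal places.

Each bank lends a fraction (1 − rr) = 0.8308 of the deposit it receives, so Bank 4 receives 1.19·0.8308^3 and lends 1.19·0.8308^4 ≈ 0.5669 billion.

£0.567 billion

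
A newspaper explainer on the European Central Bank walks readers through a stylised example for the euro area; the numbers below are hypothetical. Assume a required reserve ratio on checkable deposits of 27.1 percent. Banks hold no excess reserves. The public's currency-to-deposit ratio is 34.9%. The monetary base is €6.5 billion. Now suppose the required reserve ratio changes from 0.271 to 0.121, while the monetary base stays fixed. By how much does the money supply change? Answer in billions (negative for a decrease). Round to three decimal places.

€4.514 billion

Initially m₁ = (1 + 0.349) / (0.271 + 0.349) ≈ 2.17581, so M₁ = 2.17581 × 6.5 ≈ 14.1428 billion.
After the change m₂ = (1 + 0.349) / (0.121 + 0.349) ≈ 2.87021, so M₂ = 2.87021 × 6.5 ≈ 18.6564 billion.
ΔM = M₂ − M₁ = 18.6564 − 14.1428 = 4.5136 billion.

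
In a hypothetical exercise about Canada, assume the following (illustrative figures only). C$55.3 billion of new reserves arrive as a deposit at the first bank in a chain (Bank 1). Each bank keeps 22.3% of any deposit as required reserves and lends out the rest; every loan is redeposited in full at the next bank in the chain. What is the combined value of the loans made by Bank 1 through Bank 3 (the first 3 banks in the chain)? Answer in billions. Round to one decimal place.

Bank i lends (1 − rr)^i of the original deposit: Bank 1 lends 55.3·0.7770 = 42.9681, Bank 2 lends 55.3·0.7770² ≈ 33.3862, and so on.
Summing a geometric series: total = 55.3·[0.7770·(1 − 0.7770^3) / (1 − 0.7770)] ≈ 102.2954 billion.

C$102.3 billion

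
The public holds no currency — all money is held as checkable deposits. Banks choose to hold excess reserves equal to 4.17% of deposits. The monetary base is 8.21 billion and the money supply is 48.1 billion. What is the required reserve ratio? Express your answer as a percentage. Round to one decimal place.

Using m = M/MB = 48.1/8.21 ≈ 5.858709. Since m = (1 + c)/(c + rr + e), the denominator satisfies c + rr + e = (1 + c)/m = (1 + 0) / 5.858709 ≈ 0.170686.
With c = 0 and e = 0.0417, the required reserve ratio is 0.170686 − 0 − 0.0417 = 0.128986.

12.9%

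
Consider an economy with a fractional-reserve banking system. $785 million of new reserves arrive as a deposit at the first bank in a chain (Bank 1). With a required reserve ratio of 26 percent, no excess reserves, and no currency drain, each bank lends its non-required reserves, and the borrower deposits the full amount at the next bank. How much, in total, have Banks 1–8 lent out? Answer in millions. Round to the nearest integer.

Bank i lends (1 − rr)^i of the original deposit: Bank 1 lends 785·0.7400 = 580.9000, Bank 2 lends 785·0.7400² = 429.8660, and so on.
Summing a geometric series: total = 785·[0.7400·(1 − 0.7400^8) / (1 − 0.7400)] ≈ 2033.3299 million.

$2033 million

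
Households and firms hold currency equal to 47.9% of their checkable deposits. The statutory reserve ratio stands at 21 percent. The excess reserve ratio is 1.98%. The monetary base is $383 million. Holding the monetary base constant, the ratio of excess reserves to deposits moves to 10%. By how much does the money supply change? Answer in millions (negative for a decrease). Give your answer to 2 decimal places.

Initially m₁ = (1 + 0.479) / (0.21 + 0.0198 + 0.479) ≈ 2.086625, so M₁ = 2.086625 × 383 ≈ 799.1774 million.
After the change m₂ = (1 + 0.479) / (0.21 + 0.1 + 0.479) ≈ 1.874525, so M₂ = 1.874525 × 383 ≈ 717.9431 million.
ΔM = M₂ − M₁ = 717.9431 − 799.1774 = -81.2343 million.

-81.23 million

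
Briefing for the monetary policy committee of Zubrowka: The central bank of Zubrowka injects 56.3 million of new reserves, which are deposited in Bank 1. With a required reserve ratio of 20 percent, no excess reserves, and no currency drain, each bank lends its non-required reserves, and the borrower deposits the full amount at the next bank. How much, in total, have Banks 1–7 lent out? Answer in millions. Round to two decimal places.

Bank i lends (1 − rr)^i of the original deposit: Bank 1 lends 56.3·0.8000 = 45.0400, Bank 2 lends 56.3·0.8000² = 36.0320, and so on.
Summing a geometric series: total = 56.3·[0.8000·(1 − 0.8000^7) / (1 − 0.8000)] ≈ 177.9721 million.

177.97 million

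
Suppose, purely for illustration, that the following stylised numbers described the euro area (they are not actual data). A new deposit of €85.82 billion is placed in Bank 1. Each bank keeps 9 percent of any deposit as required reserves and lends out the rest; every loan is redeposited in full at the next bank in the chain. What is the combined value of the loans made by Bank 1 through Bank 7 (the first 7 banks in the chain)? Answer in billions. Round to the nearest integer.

€419 billion

Bank i lends (1 − rr)^i of the original deposit: Bank 1 lends 85.82·0.9100 = 78.0962, Bank 2 lends 85.82·0.9100² ≈ 71.0675, and so on.
Summing a geometric series: total = 85.82·[0.9100·(1 − 0.9100^7) / (1 − 0.9100)] ≈ 419.3236 billion.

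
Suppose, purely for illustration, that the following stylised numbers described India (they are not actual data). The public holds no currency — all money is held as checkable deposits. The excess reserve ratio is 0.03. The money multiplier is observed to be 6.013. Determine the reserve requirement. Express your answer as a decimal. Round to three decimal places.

0.136

Using m = 6.013. Since m = (1 + c)/(c + rr + e), the denominator satisfies c + rr + e = (1 + c)/m = (1 + 0) / 6.013 ≈ 0.166306.
With c = 0 and e = 0.03, the reserve requirement is 0.166306 − 0 − 0.03 = 0.136306.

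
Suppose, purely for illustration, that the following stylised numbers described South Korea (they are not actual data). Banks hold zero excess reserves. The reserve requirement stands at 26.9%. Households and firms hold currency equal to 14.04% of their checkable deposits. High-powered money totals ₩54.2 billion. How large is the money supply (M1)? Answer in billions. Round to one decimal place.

The money multiplier is m = (1 + c) / (rr + c) = (1 + 0.1404) / (0.269 + 0.1404) ≈ 2.7855.
So M = m × MB = 2.7855 × 54.2 = 150.9741 billion.

₩151.0 billion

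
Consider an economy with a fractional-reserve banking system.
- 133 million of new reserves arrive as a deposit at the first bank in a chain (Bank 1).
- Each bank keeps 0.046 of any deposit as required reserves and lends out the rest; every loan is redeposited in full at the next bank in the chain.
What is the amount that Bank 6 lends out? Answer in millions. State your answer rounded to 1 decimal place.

100.3 million

Each bank lends a fraction (1 − rr) = 0.9540 of the deposit it receives, so Bank 6 receives 133·0.9540^5 and lends 133·0.9540^6 ≈ 100.2633 million.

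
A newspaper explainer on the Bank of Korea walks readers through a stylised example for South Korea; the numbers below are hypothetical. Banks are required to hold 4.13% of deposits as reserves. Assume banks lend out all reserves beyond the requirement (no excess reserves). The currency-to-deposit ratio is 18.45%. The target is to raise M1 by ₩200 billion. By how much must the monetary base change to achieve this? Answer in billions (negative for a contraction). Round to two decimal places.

The money multiplier is m = (1 + c) / (rr + c) = (1 + 0.1845) / (0.0413 + 0.1845) ≈ 5.245793.
ΔMB = ΔM / m = (+200) / 5.245793 ≈ 38.1258 billion.

₩38.13 billion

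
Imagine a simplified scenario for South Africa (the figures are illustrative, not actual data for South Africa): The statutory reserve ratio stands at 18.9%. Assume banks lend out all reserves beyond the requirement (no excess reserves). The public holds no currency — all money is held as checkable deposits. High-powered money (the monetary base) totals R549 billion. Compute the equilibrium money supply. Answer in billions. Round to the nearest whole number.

R2905 billion

With no currency drain or excess reserves, the money multiplier is m = 1/rr = 1/0.189 ≈ 5.2910.
Money supply M = m × MB = 5.2910 × 549 = 2904.759 billion.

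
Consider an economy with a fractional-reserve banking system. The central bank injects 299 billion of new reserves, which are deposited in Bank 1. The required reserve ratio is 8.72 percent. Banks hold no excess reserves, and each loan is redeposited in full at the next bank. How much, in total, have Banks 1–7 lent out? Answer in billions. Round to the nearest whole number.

1477 billion

Bank i lends (1 − rr)^i of the original deposit: Bank 1 lends 299·0.9128 = 272.9272, Bank 2 lends 299·0.9128² ≈ 249.1279, and so on.
Summing a geometric series: total = 299·[0.9128·(1 − 0.9128^7) / (1 − 0.9128)] ≈ 1477.3295 billion.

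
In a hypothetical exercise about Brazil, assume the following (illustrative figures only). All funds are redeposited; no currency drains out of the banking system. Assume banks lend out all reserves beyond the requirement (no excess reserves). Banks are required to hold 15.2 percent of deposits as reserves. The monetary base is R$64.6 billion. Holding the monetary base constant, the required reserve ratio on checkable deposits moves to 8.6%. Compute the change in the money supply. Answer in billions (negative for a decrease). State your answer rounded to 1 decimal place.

R$326.2 billion

Initially m₁ = 1 / (0.152) ≈ 6.5789, so M₁ = 6.5789 × 64.6 ≈ 424.9969 billion.
After the change m₂ = 1 / (0.086) ≈ 11.6279, so M₂ = 11.6279 × 64.6 ≈ 751.1623 billion.
ΔM = M₂ − M₁ = 751.1623 − 424.9969 = 326.1654 billion.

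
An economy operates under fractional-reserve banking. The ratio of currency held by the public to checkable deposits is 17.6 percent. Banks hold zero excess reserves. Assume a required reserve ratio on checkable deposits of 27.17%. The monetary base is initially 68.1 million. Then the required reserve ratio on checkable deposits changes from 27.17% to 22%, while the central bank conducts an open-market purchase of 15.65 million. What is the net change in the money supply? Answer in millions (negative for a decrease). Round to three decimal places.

69.830 million

Before: m₁ = (1 + 0.176) / (0.2717 + 0.176) ≈ 2.626759, MB₁ = 68.1, so M₁ = 2.626759 × 68.1 ≈ 178.8823 million.
After: m₂ = (1 + 0.176) / (0.22 + 0.176) ≈ 2.969697, MB₂ = 68.1 + 15.65 = 83.75, so M₂ = 2.969697 × 83.75 ≈ 248.7121 million.
ΔM = M₂ − M₁ = 248.7121 − 178.8823 = 69.8298 million.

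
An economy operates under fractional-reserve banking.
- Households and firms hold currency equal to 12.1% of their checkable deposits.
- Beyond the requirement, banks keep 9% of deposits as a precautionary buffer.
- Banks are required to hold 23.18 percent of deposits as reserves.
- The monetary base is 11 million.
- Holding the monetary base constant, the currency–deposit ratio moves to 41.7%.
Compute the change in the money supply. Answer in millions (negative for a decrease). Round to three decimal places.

Initially m₁ = (1 + 0.121) / (0.2318 + 0.09 + 0.121) ≈ 2.531617, so M₁ = 2.531617 × 11 ≈ 27.8478 million.
After the change m₂ = (1 + 0.417) / (0.2318 + 0.09 + 0.417) ≈ 1.917975, so M₂ = 1.917975 × 11 ≈ 21.0977 million.
ΔM = M₂ − M₁ = 21.0977 − 27.8478 = -6.7501 million.

-6.750 million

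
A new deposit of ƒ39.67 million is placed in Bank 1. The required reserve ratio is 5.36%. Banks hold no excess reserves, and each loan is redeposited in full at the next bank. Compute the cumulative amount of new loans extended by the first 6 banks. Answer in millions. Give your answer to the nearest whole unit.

ƒ197 million

Bank i lends (1 − rr)^i of the original deposit: Bank 1 lends 39.67·0.9464 ≈ 37.5437, Bank 2 lends 39.67·0.9464² ≈ 35.5313, and so on.
Summing a geometric series: total = 39.67·[0.9464·(1 − 0.9464^6) / (1 − 0.9464)] ≈ 197.1494 million.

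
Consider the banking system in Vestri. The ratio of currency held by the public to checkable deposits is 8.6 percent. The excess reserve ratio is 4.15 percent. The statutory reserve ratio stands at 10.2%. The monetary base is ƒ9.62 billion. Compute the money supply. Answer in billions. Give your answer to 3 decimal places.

The money multiplier is m = (1 + c) / (rr + e + c) = (1 + 0.086) / (0.102 + 0.0415 + 0.086) ≈ 4.73203.
So M = m × MB = 4.73203 × 9.62 ≈ 45.5221 billion.

ƒ45.522 billion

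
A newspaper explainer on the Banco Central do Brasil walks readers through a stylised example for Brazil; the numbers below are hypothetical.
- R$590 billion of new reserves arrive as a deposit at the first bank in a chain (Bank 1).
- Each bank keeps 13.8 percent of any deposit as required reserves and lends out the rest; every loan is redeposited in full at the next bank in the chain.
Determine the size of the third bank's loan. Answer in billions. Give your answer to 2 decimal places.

R$377.90 billion

Each bank lends a fraction (1 − rr) = 0.8620 of the deposit it receives, so Bank 3 receives 590·0.8620^2 and lends 590·0.8620^3 ≈ 377.8973 billion.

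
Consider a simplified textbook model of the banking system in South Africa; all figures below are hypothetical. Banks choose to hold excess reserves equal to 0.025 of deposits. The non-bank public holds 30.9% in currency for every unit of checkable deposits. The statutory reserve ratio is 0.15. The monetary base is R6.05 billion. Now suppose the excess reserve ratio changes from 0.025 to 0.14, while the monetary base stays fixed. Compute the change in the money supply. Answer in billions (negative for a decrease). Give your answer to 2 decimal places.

-3.14 billion

Initially m₁ = (1 + 0.309) / (0.15 + 0.025 + 0.309) ≈ 2.7045, so M₁ = 2.7045 × 6.05 ≈ 16.3622 billion.
After the change m₂ = (1 + 0.309) / (0.15 + 0.14 + 0.309) ≈ 2.1853, so M₂ = 2.1853 × 6.05 ≈ 13.2211 billion.
ΔM = M₂ − M₁ = 13.2211 − 16.3622 = -3.1411 billion.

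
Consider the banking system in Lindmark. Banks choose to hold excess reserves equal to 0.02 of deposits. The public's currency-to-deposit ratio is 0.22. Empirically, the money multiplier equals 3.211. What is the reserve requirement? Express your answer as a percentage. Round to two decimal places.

Using m = 3.211. Since m = (1 + c)/(c + rr + e), the denominator satisfies c + rr + e = (1 + c)/m = (1 + 0.22) / 3.211 ≈ 0.379944.
With c = 0.22 and e = 0.02, the reserve requirement is 0.379944 − 0.22 − 0.02 = 0.139944.

13.99%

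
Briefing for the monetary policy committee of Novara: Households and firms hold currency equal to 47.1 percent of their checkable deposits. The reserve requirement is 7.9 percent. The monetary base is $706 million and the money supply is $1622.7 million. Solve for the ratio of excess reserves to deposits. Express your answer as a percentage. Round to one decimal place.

9.0%

Using m = M/MB = 1622.7/706 ≈ 2.298442. Since m = (1 + c)/(c + rr + e), the denominator satisfies c + rr + e = (1 + c)/m = (1 + 0.471) / 2.298442 ≈ 0.639999.
With c = 0.471 and rr = 0.079, the ratio of excess reserves to deposits is 0.639999 − 0.471 − 0.079 = 0.089999.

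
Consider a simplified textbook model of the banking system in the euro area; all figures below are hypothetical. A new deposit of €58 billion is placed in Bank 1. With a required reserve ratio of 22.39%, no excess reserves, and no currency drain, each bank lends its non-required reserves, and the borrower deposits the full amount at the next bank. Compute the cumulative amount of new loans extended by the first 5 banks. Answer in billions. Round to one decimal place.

Bank i lends (1 − rr)^i of the original deposit: Bank 1 lends 58·0.7761 = 45.0138, Bank 2 lends 58·0.7761² ≈ 34.9352, and so on.
Summing a geometric series: total = 58·[0.7761·(1 − 0.7761^5) / (1 − 0.7761)] ≈ 144.4359 billion.

€144.4 billion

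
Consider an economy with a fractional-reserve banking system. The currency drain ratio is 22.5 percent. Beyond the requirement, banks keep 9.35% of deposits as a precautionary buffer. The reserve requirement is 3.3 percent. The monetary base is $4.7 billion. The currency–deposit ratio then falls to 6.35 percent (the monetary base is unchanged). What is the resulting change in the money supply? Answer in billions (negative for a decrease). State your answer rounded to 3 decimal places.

$9.928 billion

Initially m₁ = (1 + 0.225) / (0.033 + 0.0935 + 0.225) ≈ 3.48506, so M₁ = 3.48506 × 4.7 ≈ 16.3798 billion.
After the change m₂ = (1 + 0.0635) / (0.033 + 0.0935 + 0.0635) ≈ 5.59737, so M₂ = 5.59737 × 4.7 ≈ 26.3076 billion.
ΔM = M₂ − M₁ = 26.3076 − 16.3798 = 9.9278 billion.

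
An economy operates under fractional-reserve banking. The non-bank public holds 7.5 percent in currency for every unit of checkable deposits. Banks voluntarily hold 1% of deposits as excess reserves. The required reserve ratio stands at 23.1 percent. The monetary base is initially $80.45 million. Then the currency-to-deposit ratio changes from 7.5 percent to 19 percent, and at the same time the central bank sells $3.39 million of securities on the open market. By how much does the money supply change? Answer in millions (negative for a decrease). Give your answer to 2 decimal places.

-60.92 million

Before: m₁ = (1 + 0.075) / (0.231 + 0.01 + 0.075) ≈ 3.40190, MB₁ = 80.45, so M₁ = 3.40190 × 80.45 ≈ 273.6829 million.
After: m₂ = (1 + 0.19) / (0.231 + 0.01 + 0.19) ≈ 2.76102, MB₂ = 80.45 − 3.39 = 77.06, so M₂ = 2.76102 × 77.06 ≈ 212.7642 million.
ΔM = M₂ − M₁ = 212.7642 − 273.6829 = -60.9187 million.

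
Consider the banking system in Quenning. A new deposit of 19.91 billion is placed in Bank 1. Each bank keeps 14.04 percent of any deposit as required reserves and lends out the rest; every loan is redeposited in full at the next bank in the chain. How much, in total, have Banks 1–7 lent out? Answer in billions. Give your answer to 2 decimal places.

79.62 billion

Bank i lends (1 − rr)^i of the original deposit: Bank 1 lends 19.91·0.8596 ≈ 17.1146, Bank 2 lends 19.91·0.8596² ≈ 14.7117, and so on.
Summing a geometric series: total = 19.91·[0.8596·(1 − 0.8596^7) / (1 − 0.8596)] ≈ 79.6249 billion.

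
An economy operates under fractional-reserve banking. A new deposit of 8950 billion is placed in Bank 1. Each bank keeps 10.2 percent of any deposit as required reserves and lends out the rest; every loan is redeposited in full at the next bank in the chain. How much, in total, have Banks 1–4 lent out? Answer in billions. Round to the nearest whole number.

27556 billion

Bank i lends (1 − rr)^i of the original deposit: Bank 1 lends 8950·0.8980 = 8037.1000, Bank 2 lends 8950·0.8980² = 7217.3158, and so on.
Summing a geometric series: total = 8950·[0.8980·(1 − 0.8980^4) / (1 − 0.8980)] ≈ 27555.6377 billion.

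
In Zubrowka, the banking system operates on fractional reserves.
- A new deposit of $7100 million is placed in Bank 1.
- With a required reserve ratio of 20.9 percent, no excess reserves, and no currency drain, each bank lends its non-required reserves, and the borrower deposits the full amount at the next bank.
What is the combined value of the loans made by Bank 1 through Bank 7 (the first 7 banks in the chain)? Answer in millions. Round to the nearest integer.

Bank i lends (1 − rr)^i of the original deposit: Bank 1 lends 7100·0.7910 = 5616.1000, Bank 2 lends 7100·0.7910² = 4442.3351, and so on.
Summing a geometric series: total = 7100·[0.7910·(1 − 0.7910^7) / (1 − 0.7910)] ≈ 21665.0549 million.

$21665 million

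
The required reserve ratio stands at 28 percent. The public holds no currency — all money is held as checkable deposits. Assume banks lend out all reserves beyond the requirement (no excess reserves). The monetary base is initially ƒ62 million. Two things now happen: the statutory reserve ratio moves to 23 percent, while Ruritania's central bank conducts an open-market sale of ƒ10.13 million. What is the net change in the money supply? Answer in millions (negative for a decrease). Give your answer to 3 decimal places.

ƒ4.093 million

Before: m₁ = 1 / (0.28) ≈ 3.571429, MB₁ = 62, so M₁ = 3.571429 × 62 ≈ 221.4286 million.
After: m₂ = 1 / (0.23) ≈ 4.347826, MB₂ = 62 − 10.13 = 51.87, so M₂ = 4.347826 × 51.87 ≈ 225.5217 million.
ΔM = M₂ − M₁ = 225.5217 − 221.4286 = 4.0931 million.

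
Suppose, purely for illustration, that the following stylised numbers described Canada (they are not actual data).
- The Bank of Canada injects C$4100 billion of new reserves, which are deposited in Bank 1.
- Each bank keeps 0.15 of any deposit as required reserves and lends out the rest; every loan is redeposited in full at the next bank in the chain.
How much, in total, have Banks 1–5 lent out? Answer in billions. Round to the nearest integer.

Bank i lends (1 − rr)^i of the original deposit: Bank 1 lends 4100·0.8500 = 3485.0000, Bank 2 lends 4100·0.8500² = 2962.2500, and so on.
Summing a geometric series: total = 4100·[0.8500·(1 − 0.8500^5) / (1 − 0.8500)] ≈ 12924.5799 billion.

C$12925 billion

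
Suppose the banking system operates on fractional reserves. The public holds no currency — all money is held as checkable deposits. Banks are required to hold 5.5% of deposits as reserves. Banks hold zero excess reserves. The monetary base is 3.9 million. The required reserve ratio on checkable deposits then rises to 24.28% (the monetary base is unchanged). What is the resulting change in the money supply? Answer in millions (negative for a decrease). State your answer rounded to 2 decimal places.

-54.85 million

Initially m₁ = 1 / (0.055) ≈ 18.1818, so M₁ = 18.1818 × 3.9 ≈ 70.909 million.
After the change m₂ = 1 / (0.2428) ≈ 4.1186, so M₂ = 4.1186 × 3.9 ≈ 16.0625 million.
ΔM = M₂ − M₁ = 16.0625 − 70.909 = -54.8465 million.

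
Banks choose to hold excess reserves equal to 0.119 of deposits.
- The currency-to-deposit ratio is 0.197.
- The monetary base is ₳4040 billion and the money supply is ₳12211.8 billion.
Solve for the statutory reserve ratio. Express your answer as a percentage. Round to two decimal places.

8.00%

Using m = M/MB = 12211.8/4040 ≈ 3.022723. Since m = (1 + c)/(c + rr + e), the denominator satisfies c + rr + e = (1 + c)/m = (1 + 0.197) / 3.022723 ≈ 0.396001.
With c = 0.197 and e = 0.119, the statutory reserve ratio is 0.396001 − 0.197 − 0.119 = 0.080001.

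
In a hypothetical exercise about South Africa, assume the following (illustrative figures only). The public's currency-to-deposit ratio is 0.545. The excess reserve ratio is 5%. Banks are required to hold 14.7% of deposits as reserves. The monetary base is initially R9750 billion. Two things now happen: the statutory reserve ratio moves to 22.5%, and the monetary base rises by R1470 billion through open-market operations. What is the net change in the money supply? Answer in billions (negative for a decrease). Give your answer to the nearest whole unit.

Before: m₁ = (1 + 0.545) / (0.147 + 0.05 + 0.545) ≈ 2.082210, MB₁ = 9750, so M₁ = 2.082210 × 9750 = 20301.5475 billion.
After: m₂ = (1 + 0.545) / (0.225 + 0.05 + 0.545) ≈ 1.884146, MB₂ = 9750 + 1470 = 11220, so M₂ = 1.884146 × 11220 ≈ 21140.1181 billion.
ΔM = M₂ − M₁ = 21140.1181 − 20301.5475 = 838.5706 billion.

R839 billion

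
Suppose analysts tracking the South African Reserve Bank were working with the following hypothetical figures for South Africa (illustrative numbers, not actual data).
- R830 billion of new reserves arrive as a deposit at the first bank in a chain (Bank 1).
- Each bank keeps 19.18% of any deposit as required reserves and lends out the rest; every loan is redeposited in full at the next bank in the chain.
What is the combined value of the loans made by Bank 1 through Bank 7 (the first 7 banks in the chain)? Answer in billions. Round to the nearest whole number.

Bank i lends (1 − rr)^i of the original deposit: Bank 1 lends 830·0.8082 = 670.8060, Bank 2 lends 830·0.8082² ≈ 542.1454, and so on.
Summing a geometric series: total = 830·[0.8082·(1 − 0.8082^7) / (1 − 0.8082)] ≈ 2709.6892 billion.

R2710 billion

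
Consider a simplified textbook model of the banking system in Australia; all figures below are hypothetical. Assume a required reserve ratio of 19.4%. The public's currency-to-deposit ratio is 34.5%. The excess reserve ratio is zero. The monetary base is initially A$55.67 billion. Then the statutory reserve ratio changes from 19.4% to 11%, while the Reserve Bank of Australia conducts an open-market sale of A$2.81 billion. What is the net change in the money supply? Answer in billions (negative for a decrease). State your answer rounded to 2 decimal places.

Before: m₁ = (1 + 0.345) / (0.194 + 0.345) ≈ 2.49536, MB₁ = 55.67, so M₁ = 2.49536 × 55.67 ≈ 138.9167 billion.
After: m₂ = (1 + 0.345) / (0.11 + 0.345) ≈ 2.95604, MB₂ = 55.67 − 2.81 = 52.86, so M₂ = 2.95604 × 52.86 ≈ 156.2563 billion.
ΔM = M₂ − M₁ = 156.2563 − 138.9167 = 17.3396 billion.

A$17.34 billion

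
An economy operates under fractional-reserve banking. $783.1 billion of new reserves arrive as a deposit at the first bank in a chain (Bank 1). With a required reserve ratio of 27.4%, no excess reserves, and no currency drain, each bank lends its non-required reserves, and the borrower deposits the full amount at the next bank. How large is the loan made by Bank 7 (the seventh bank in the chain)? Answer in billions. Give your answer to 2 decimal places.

Each bank lends a fraction (1 − rr) = 0.7260 of the deposit it receives, so Bank 7 receives 783.1·0.7260^6 and lends 783.1·0.7260^7 ≈ 83.2480 billion.

$83.25 billion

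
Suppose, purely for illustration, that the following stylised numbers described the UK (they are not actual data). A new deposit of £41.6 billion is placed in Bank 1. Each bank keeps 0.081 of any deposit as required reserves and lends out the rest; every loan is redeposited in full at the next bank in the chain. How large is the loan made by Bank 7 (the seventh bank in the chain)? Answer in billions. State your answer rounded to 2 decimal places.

£23.03 billion

Each bank lends a fraction (1 − rr) = 0.9190 of the deposit it receives, so Bank 7 receives 41.6·0.9190^6 and lends 41.6·0.9190^7 ≈ 23.0304 billion.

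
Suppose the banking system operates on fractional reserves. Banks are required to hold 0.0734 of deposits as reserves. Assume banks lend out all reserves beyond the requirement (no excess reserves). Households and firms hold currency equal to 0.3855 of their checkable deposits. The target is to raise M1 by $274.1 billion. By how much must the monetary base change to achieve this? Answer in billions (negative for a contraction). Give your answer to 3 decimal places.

The money multiplier is m = (1 + c) / (rr + c) = (1 + 0.3855) / (0.0734 + 0.3855) ≈ 3.0191763.
ΔMB = ΔM / m = (+274.1) / 3.0191763 ≈ 90.7864 billion.

$90.786 billion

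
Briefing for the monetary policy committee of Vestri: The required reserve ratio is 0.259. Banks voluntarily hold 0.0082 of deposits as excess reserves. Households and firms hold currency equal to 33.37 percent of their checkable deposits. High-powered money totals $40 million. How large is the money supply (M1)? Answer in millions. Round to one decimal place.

$88.8 million

The money multiplier is m = (1 + c) / (rr + e + c) = (1 + 0.3337) / (0.259 + 0.0082 + 0.3337) ≈ 2.2195.
So M = m × MB = 2.2195 × 40 = 88.78 million.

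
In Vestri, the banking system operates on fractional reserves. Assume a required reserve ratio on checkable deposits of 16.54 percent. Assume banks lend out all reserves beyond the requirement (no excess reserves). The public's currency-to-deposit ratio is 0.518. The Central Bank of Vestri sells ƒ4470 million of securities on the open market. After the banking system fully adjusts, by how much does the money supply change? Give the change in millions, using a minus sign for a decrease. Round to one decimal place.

-9929.0 million

The money multiplier is m = (1 + c) / (rr + c) = (1 + 0.518) / (0.1654 + 0.518) ≈ 2.221247.
The sale removes 4470 million of base, so ΔM = m × ΔMB = 2.221247 × (−4470) ≈ -9928.9741 million.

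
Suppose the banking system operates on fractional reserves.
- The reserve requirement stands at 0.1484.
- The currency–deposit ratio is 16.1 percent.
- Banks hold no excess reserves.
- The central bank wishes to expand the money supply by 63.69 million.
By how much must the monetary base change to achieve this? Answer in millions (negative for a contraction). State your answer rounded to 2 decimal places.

The money multiplier is m = (1 + c) / (rr + c) = (1 + 0.161) / (0.1484 + 0.161) ≈ 3.75242.
ΔMB = ΔM / m = (+63.69) / 3.75242 ≈ 16.973 million.

16.97 million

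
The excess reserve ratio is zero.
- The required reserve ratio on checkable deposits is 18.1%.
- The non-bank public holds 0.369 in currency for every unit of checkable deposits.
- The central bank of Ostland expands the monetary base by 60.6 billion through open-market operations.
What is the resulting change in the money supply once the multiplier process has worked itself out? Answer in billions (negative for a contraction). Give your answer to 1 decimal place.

150.8 billion

The money multiplier is m = (1 + c) / (rr + c) = (1 + 0.369) / (0.181 + 0.369) ≈ 2.4891.
The purchase adds 60.6 billion of base, so ΔM = m × ΔMB = 2.4891 × (+60.6) ≈ 150.8395 billion.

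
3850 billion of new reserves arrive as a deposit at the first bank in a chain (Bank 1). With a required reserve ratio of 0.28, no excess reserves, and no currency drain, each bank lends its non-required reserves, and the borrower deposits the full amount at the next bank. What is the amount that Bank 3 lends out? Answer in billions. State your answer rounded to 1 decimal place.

Each bank lends a fraction (1 − rr) = 0.7200 of the deposit it receives, so Bank 3 receives 3850·0.7200^2 and lends 3850·0.7200^3 = 1437.0048 billion.

1437.0 billion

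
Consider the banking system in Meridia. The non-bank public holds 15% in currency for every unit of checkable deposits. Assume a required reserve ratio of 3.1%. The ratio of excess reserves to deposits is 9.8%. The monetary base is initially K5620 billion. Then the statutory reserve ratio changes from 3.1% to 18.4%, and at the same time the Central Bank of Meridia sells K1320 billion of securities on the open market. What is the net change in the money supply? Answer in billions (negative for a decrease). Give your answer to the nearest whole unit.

Before: m₁ = (1 + 0.15) / (0.031 + 0.098 + 0.15) ≈ 4.12186, MB₁ = 5620, so M₁ = 4.12186 × 5620 = 23164.8532 billion.
After: m₂ = (1 + 0.15) / (0.184 + 0.098 + 0.15) ≈ 2.66204, MB₂ = 5620 − 1320 = 4300, so M₂ = 2.66204 × 4300 = 11446.772 billion.
ΔM = M₂ − M₁ = 11446.772 − 23164.8532 = -11718.0812 billion.

-11718 billion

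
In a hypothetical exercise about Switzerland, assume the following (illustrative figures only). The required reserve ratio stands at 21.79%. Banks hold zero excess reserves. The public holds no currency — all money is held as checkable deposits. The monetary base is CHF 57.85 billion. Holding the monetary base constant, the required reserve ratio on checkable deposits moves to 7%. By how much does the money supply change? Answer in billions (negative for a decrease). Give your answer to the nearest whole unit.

Initially m₁ = 1 / (0.2179) ≈ 4.5893, so M₁ = 4.5893 × 57.85 ≈ 265.491 billion.
After the change m₂ = 1 / (0.07) ≈ 14.2857, so M₂ = 14.2857 × 57.85 ≈ 826.4277 billion.
ΔM = M₂ − M₁ = 826.4277 − 265.491 = 560.9367 billion.

CHF 561 billion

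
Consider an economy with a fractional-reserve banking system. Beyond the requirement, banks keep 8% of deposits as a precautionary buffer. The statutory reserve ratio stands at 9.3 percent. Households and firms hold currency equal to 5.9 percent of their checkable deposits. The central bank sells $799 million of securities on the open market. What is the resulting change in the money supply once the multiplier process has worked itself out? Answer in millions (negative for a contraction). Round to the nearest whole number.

The money multiplier is m = (1 + c) / (rr + e + c) = (1 + 0.059) / (0.093 + 0.08 + 0.059) ≈ 4.5647.
The sale removes 799 million of base, so ΔM = m × ΔMB = 4.5647 × (−799) = -3647.1953 million.

-3647 million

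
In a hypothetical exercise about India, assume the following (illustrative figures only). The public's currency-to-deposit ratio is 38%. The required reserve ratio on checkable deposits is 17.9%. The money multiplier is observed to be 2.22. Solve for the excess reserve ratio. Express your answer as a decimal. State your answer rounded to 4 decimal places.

0.0626

Using m = 2.22. Since m = (1 + c)/(c + rr + e), the denominator satisfies c + rr + e = (1 + c)/m = (1 + 0.38) / 2.22 ≈ 0.621622.
With c = 0.38 and rr = 0.179, the excess reserve ratio is 0.621622 − 0.38 − 0.179 = 0.062622.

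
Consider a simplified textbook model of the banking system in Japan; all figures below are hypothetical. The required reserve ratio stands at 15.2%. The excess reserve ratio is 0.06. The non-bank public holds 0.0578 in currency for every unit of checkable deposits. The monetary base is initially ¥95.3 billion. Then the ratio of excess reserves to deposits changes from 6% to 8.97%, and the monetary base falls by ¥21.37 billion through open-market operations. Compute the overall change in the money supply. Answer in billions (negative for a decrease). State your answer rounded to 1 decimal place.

Before: m₁ = (1 + 0.0578) / (0.152 + 0.06 + 0.0578) ≈ 3.9207, MB₁ = 95.3, so M₁ = 3.9207 × 95.3 ≈ 373.6427 billion.
After: m₂ = (1 + 0.0578) / (0.152 + 0.0897 + 0.0578) ≈ 3.5319, MB₂ = 95.3 − 21.37 = 73.93, so M₂ = 3.5319 × 73.93 ≈ 261.1134 billion.
ΔM = M₂ − M₁ = 261.1134 − 373.6427 = -112.5293 billion.

-112.5 billion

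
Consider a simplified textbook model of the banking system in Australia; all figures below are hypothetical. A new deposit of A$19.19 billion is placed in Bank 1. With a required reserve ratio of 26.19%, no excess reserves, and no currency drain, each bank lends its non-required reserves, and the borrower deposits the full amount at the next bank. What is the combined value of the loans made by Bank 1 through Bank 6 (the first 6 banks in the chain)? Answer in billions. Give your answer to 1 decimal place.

A$45.3 billion

Bank i lends (1 − rr)^i of the original deposit: Bank 1 lends 19.19·0.7381 ≈ 14.1641, Bank 2 lends 19.19·0.7381² ≈ 10.4546, and so on.
Summing a geometric series: total = 19.19·[0.7381·(1 − 0.7381^6) / (1 − 0.7381)] ≈ 45.3375 billion.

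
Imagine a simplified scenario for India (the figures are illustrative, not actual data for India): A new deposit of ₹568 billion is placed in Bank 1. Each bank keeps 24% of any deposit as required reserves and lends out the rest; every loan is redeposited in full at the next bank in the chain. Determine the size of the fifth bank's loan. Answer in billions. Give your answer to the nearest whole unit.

Each bank lends a fraction (1 − rr) = 0.7600 of the deposit it receives, so Bank 5 receives 568·0.7600^4 and lends 568·0.7600^5 ≈ 144.0178 billion.

₹144 billion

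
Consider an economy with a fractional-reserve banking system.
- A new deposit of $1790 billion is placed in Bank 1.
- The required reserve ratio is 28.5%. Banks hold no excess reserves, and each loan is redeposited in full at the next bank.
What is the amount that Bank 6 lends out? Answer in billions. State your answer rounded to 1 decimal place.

$239.2 billion

Each bank lends a fraction (1 − rr) = 0.7150 of the deposit it receives, so Bank 6 receives 1790·0.7150^5 and lends 1790·0.7150^6 ≈ 239.1604 billion.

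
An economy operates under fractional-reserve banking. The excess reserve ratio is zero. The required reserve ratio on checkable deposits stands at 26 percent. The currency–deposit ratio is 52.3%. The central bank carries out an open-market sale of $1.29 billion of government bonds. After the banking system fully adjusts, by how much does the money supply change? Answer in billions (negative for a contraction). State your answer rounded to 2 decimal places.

The money multiplier is m = (1 + c) / (rr + c) = (1 + 0.523) / (0.26 + 0.523) ≈ 1.9451.
The sale removes 1.29 billion of base, so ΔM = m × ΔMB = 1.9451 × (−1.29) ≈ -2.5092 billion.

-2.51 billion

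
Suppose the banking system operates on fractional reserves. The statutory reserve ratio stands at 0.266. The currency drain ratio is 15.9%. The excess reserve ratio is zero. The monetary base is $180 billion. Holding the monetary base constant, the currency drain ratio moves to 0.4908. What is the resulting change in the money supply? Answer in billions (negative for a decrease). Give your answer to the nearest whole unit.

Initially m₁ = (1 + 0.159) / (0.266 + 0.159) ≈ 2.7271, so M₁ = 2.7271 × 180 = 490.878 billion.
After the change m₂ = (1 + 0.4908) / (0.266 + 0.4908) ≈ 1.9699, so M₂ = 1.9699 × 180 = 354.582 billion.
ΔM = M₂ − M₁ = 354.582 − 490.878 = -136.296 billion.

-136 billion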